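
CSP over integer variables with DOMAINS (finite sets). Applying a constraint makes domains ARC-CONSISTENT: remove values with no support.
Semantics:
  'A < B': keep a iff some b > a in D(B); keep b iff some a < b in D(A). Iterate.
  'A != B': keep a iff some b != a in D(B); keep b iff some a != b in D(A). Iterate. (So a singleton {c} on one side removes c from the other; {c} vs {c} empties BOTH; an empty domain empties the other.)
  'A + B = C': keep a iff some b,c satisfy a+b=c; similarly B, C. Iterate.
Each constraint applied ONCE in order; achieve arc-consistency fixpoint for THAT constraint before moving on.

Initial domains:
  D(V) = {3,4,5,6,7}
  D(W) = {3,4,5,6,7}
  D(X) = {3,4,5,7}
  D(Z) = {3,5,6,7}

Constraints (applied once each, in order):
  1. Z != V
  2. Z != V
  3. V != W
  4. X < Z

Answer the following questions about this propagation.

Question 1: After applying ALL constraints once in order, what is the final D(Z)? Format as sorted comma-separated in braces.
Constraint 1 (Z != V) on D(Z)={3,5,6,7} D(V)={3,4,5,6,7}: no change
Constraint 2 (Z != V) on D(Z)={3,5,6,7} D(V)={3,4,5,6,7}: no change
Constraint 3 (V != W) on D(V)={3,4,5,6,7} D(W)={3,4,5,6,7}: no change
Constraint 4 (X < Z) on D(X)={3,4,5,7} D(Z)={3,5,6,7}: X {3,4,5,7}->{3,4,5}; Z {3,5,6,7}->{5,6,7}
So after all 4 constraints: D(Z) = {5,6,7}

Answer: {5,6,7}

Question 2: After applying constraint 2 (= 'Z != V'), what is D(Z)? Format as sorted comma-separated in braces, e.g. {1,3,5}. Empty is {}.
Constraint 1 (Z != V) on D(Z)={3,5,6,7} D(V)={3,4,5,6,7}: no change
Constraint 2 (Z != V) on D(Z)={3,5,6,7} D(V)={3,4,5,6,7}: no change
So after constraint 2: D(Z) = {3,5,6,7}

Answer: {3,5,6,7}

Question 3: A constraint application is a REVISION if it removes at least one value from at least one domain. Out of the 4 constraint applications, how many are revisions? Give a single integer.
Answer: 1

Derivation:
Constraint 1 (Z != V) on D(Z)={3,5,6,7} D(V)={3,4,5,6,7}: no change => not a revision
Constraint 2 (Z != V) on D(Z)={3,5,6,7} D(V)={3,4,5,6,7}: no change => not a revision
Constraint 3 (V != W) on D(V)={3,4,5,6,7} D(W)={3,4,5,6,7}: no change => not a revision
Constraint 4 (X < Z) on D(X)={3,4,5,7} D(Z)={3,5,6,7}: X {3,4,5,7}->{3,4,5}; Z {3,5,6,7}->{5,6,7} => REVISION
Total revisions = 1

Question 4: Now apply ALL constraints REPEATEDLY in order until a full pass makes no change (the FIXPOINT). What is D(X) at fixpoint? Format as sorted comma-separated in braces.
Answer: {3,4,5}

Derivation:
pass 0 (initial): D(X)={3,4,5,7}
pass 1: X {3,4,5,7}->{3,4,5}; Z {3,5,6,7}->{5,6,7}
pass 2: no change
Fixpoint after 2 passes: D(X) = {3,4,5}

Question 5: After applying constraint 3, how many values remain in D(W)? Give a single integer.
Answer: 5

Derivation:
Constraint 1 (Z != V) on D(Z)={3,5,6,7} D(V)={3,4,5,6,7}: no change
Constraint 2 (Z != V) on D(Z)={3,5,6,7} D(V)={3,4,5,6,7}: no change
Constraint 3 (V != W) on D(V)={3,4,5,6,7} D(W)={3,4,5,6,7}: no change
So after constraint 3: D(W)={3,4,5,6,7}, size = 5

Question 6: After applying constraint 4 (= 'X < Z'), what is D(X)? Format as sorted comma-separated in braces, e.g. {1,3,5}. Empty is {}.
Constraint 1 (Z != V) on D(Z)={3,5,6,7} D(V)={3,4,5,6,7}: no change
Constraint 2 (Z != V) on D(Z)={3,5,6,7} D(V)={3,4,5,6,7}: no change
Constraint 3 (V != W) on D(V)={3,4,5,6,7} D(W)={3,4,5,6,7}: no change
Constraint 4 (X < Z) on D(X)={3,4,5,7} D(Z)={3,5,6,7}: X {3,4,5,7}->{3,4,5}; Z {3,5,6,7}->{5,6,7}
So after constraint 4: D(X) = {3,4,5}

Answer: {3,4,5}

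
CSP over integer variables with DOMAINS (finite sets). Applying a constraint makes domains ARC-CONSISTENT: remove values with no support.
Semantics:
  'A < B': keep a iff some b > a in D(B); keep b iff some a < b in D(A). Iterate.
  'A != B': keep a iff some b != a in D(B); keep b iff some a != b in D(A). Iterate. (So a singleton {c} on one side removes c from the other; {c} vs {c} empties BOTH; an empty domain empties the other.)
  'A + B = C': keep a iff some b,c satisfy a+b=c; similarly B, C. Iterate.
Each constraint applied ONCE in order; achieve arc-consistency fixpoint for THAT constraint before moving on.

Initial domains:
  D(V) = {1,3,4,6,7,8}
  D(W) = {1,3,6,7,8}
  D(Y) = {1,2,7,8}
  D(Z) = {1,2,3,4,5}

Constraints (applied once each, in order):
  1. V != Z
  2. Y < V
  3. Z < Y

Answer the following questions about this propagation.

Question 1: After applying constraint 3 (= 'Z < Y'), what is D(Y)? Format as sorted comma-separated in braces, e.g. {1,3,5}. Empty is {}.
Answer: {2,7}

Derivation:
Constraint 1 (V != Z) on D(V)={1,3,4,6,7,8} D(Z)={1,2,3,4,5}: no change
Constraint 2 (Y < V) on D(Y)={1,2,7,8} D(V)={1,3,4,6,7,8}: Y {1,2,7,8}->{1,2,7}; V {1,3,4,6,7,8}->{3,4,6,7,8}
Constraint 3 (Z < Y) on D(Z)={1,2,3,4,5} D(Y)={1,2,7}: Y {1,2,7}->{2,7}
So after constraint 3: D(Y) = {2,7}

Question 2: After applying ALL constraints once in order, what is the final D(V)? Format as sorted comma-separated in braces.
Constraint 1 (V != Z) on D(V)={1,3,4,6,7,8} D(Z)={1,2,3,4,5}: no change
Constraint 2 (Y < V) on D(Y)={1,2,7,8} D(V)={1,3,4,6,7,8}: Y {1,2,7,8}->{1,2,7}; V {1,3,4,6,7,8}->{3,4,6,7,8}
Constraint 3 (Z < Y) on D(Z)={1,2,3,4,5} D(Y)={1,2,7}: Y {1,2,7}->{2,7}
So after all 3 constraints: D(V) = {3,4,6,7,8}

Answer: {3,4,6,7,8}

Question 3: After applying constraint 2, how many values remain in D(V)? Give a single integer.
Answer: 5

Derivation:
Constraint 1 (V != Z) on D(V)={1,3,4,6,7,8} D(Z)={1,2,3,4,5}: no change
Constraint 2 (Y < V) on D(Y)={1,2,7,8} D(V)={1,3,4,6,7,8}: Y {1,2,7,8}->{1,2,7}; V {1,3,4,6,7,8}->{3,4,6,7,8}
So after constraint 2: D(V)={3,4,6,7,8}, size = 5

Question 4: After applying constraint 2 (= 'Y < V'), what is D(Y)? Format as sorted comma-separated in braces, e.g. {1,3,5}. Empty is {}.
Constraint 1 (V != Z) on D(V)={1,3,4,6,7,8} D(Z)={1,2,3,4,5}: no change
Constraint 2 (Y < V) on D(Y)={1,2,7,8} D(V)={1,3,4,6,7,8}: Y {1,2,7,8}->{1,2,7}; V {1,3,4,6,7,8}->{3,4,6,7,8}
So after constraint 2: D(Y) = {1,2,7}

Answer: {1,2,7}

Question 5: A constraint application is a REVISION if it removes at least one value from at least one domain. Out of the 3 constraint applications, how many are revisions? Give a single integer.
Answer: 2

Derivation:
Constraint 1 (V != Z) on D(V)={1,3,4,6,7,8} D(Z)={1,2,3,4,5}: no change => not a revision
Constraint 2 (Y < V) on D(Y)={1,2,7,8} D(V)={1,3,4,6,7,8}: Y {1,2,7,8}->{1,2,7}; V {1,3,4,6,7,8}->{3,4,6,7,8} => REVISION
Constraint 3 (Z < Y) on D(Z)={1,2,3,4,5} D(Y)={1,2,7}: Y {1,2,7}->{2,7} => REVISION
Total revisions = 2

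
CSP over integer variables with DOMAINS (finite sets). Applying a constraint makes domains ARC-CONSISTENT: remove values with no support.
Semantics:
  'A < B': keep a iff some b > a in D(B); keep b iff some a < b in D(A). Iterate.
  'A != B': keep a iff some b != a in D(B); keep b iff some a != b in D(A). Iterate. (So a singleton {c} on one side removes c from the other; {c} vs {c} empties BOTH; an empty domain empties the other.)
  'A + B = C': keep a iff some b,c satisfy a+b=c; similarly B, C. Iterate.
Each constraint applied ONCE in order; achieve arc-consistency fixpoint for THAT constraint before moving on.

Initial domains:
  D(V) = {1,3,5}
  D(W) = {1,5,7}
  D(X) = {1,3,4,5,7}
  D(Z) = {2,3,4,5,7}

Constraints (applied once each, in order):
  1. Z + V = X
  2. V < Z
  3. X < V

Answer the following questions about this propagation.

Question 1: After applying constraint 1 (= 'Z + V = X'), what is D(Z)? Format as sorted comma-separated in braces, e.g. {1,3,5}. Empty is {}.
Constraint 1 (Z + V = X) on D(Z)={2,3,4,5,7} D(V)={1,3,5} D(X)={1,3,4,5,7}: Z {2,3,4,5,7}->{2,3,4}; X {1,3,4,5,7}->{3,4,5,7}
So after constraint 1: D(Z) = {2,3,4}

Answer: {2,3,4}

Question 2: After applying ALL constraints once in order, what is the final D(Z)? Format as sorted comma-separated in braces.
Answer: {2,3,4}

Derivation:
Constraint 1 (Z + V = X) on D(Z)={2,3,4,5,7} D(V)={1,3,5} D(X)={1,3,4,5,7}: Z {2,3,4,5,7}->{2,3,4}; X {1,3,4,5,7}->{3,4,5,7}
Constraint 2 (V < Z) on D(V)={1,3,5} D(Z)={2,3,4}: V {1,3,5}->{1,3}
Constraint 3 (X < V) on D(X)={3,4,5,7} D(V)={1,3}: X {3,4,5,7}->{}; V {1,3}->{}
So after all 3 constraints: D(Z) = {2,3,4}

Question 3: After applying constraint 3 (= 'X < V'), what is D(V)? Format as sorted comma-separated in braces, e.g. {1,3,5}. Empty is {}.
Answer: {}

Derivation:
Constraint 1 (Z + V = X) on D(Z)={2,3,4,5,7} D(V)={1,3,5} D(X)={1,3,4,5,7}: Z {2,3,4,5,7}->{2,3,4}; X {1,3,4,5,7}->{3,4,5,7}
Constraint 2 (V < Z) on D(V)={1,3,5} D(Z)={2,3,4}: V {1,3,5}->{1,3}
Constraint 3 (X < V) on D(X)={3,4,5,7} D(V)={1,3}: X {3,4,5,7}->{}; V {1,3}->{}
So after constraint 3: D(V) = {}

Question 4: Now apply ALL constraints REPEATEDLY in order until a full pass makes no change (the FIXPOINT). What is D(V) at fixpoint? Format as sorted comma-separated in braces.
pass 0 (initial): D(V)={1,3,5}
pass 1: V {1,3,5}->{}; X {1,3,4,5,7}->{}; Z {2,3,4,5,7}->{2,3,4}
pass 2: Z {2,3,4}->{}
pass 3: no change
Fixpoint after 3 passes: D(V) = {}

Answer: {}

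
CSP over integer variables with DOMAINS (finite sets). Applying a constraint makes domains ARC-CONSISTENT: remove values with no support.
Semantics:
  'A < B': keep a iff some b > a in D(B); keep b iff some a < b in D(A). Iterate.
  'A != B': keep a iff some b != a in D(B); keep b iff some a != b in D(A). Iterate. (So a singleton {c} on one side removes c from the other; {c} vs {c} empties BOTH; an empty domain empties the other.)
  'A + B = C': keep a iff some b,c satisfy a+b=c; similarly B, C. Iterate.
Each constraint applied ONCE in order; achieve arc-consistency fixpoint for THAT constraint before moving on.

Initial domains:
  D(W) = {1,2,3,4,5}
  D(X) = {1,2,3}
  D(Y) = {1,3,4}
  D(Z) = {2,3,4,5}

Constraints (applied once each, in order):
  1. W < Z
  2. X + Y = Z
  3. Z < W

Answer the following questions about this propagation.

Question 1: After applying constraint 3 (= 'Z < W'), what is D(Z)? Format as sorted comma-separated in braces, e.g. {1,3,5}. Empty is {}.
Constraint 1 (W < Z) on D(W)={1,2,3,4,5} D(Z)={2,3,4,5}: W {1,2,3,4,5}->{1,2,3,4}
Constraint 2 (X + Y = Z) on D(X)={1,2,3} D(Y)={1,3,4} D(Z)={2,3,4,5}: no change
Constraint 3 (Z < W) on D(Z)={2,3,4,5} D(W)={1,2,3,4}: Z {2,3,4,5}->{2,3}; W {1,2,3,4}->{3,4}
So after constraint 3: D(Z) = {2,3}

Answer: {2,3}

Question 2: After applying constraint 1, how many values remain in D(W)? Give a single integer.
Answer: 4

Derivation:
Constraint 1 (W < Z) on D(W)={1,2,3,4,5} D(Z)={2,3,4,5}: W {1,2,3,4,5}->{1,2,3,4}
So after constraint 1: D(W)={1,2,3,4}, size = 4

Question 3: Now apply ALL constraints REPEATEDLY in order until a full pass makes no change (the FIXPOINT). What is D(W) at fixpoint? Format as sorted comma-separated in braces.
Answer: {}

Derivation:
pass 0 (initial): D(W)={1,2,3,4,5}
pass 1: W {1,2,3,4,5}->{3,4}; Z {2,3,4,5}->{2,3}
pass 2: W {3,4}->{}; X {1,2,3}->{}; Y {1,3,4}->{}; Z {2,3}->{}
pass 3: no change
Fixpoint after 3 passes: D(W) = {}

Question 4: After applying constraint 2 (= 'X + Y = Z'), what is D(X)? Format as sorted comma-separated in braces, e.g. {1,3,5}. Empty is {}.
Constraint 1 (W < Z) on D(W)={1,2,3,4,5} D(Z)={2,3,4,5}: W {1,2,3,4,5}->{1,2,3,4}
Constraint 2 (X + Y = Z) on D(X)={1,2,3} D(Y)={1,3,4} D(Z)={2,3,4,5}: no change
So after constraint 2: D(X) = {1,2,3}

Answer: {1,2,3}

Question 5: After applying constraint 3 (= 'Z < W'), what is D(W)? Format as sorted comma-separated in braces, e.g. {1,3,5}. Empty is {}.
Constraint 1 (W < Z) on D(W)={1,2,3,4,5} D(Z)={2,3,4,5}: W {1,2,3,4,5}->{1,2,3,4}
Constraint 2 (X + Y = Z) on D(X)={1,2,3} D(Y)={1,3,4} D(Z)={2,3,4,5}: no change
Constraint 3 (Z < W) on D(Z)={2,3,4,5} D(W)={1,2,3,4}: Z {2,3,4,5}->{2,3}; W {1,2,3,4}->{3,4}
So after constraint 3: D(W) = {3,4}

Answer: {3,4}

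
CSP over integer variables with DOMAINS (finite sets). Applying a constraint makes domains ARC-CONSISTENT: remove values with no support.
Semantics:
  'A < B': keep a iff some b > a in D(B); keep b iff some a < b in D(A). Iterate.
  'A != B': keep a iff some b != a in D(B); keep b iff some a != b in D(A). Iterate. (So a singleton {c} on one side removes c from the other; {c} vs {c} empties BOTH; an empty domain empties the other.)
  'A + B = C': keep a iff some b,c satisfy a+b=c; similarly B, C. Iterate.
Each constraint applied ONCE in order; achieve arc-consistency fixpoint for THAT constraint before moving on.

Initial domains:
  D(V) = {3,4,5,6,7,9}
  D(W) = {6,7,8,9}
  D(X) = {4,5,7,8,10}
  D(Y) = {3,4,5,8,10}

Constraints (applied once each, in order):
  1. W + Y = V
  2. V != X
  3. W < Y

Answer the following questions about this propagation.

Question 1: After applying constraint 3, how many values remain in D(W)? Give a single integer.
Answer: 0

Derivation:
Constraint 1 (W + Y = V) on D(W)={6,7,8,9} D(Y)={3,4,5,8,10} D(V)={3,4,5,6,7,9}: W {6,7,8,9}->{6}; Y {3,4,5,8,10}->{3}; V {3,4,5,6,7,9}->{9}
Constraint 2 (V != X) on D(V)={9} D(X)={4,5,7,8,10}: no change
Constraint 3 (W < Y) on D(W)={6} D(Y)={3}: W {6}->{}; Y {3}->{}
So after constraint 3: D(W)={}, size = 0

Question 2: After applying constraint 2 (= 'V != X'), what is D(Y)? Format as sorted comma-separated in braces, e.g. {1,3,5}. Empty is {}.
Answer: {3}

Derivation:
Constraint 1 (W + Y = V) on D(W)={6,7,8,9} D(Y)={3,4,5,8,10} D(V)={3,4,5,6,7,9}: W {6,7,8,9}->{6}; Y {3,4,5,8,10}->{3}; V {3,4,5,6,7,9}->{9}
Constraint 2 (V != X) on D(V)={9} D(X)={4,5,7,8,10}: no change
So after constraint 2: D(Y) = {3}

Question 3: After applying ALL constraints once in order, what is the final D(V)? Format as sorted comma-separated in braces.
Constraint 1 (W + Y = V) on D(W)={6,7,8,9} D(Y)={3,4,5,8,10} D(V)={3,4,5,6,7,9}: W {6,7,8,9}->{6}; Y {3,4,5,8,10}->{3}; V {3,4,5,6,7,9}->{9}
Constraint 2 (V != X) on D(V)={9} D(X)={4,5,7,8,10}: no change
Constraint 3 (W < Y) on D(W)={6} D(Y)={3}: W {6}->{}; Y {3}->{}
So after all 3 constraints: D(V) = {9}

Answer: {9}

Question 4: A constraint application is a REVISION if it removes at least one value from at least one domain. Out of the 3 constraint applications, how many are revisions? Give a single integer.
Answer: 2

Derivation:
Constraint 1 (W + Y = V) on D(W)={6,7,8,9} D(Y)={3,4,5,8,10} D(V)={3,4,5,6,7,9}: W {6,7,8,9}->{6}; Y {3,4,5,8,10}->{3}; V {3,4,5,6,7,9}->{9} => REVISION
Constraint 2 (V != X) on D(V)={9} D(X)={4,5,7,8,10}: no change => not a revision
Constraint 3 (W < Y) on D(W)={6} D(Y)={3}: W {6}->{}; Y {3}->{} => REVISION
Total revisions = 2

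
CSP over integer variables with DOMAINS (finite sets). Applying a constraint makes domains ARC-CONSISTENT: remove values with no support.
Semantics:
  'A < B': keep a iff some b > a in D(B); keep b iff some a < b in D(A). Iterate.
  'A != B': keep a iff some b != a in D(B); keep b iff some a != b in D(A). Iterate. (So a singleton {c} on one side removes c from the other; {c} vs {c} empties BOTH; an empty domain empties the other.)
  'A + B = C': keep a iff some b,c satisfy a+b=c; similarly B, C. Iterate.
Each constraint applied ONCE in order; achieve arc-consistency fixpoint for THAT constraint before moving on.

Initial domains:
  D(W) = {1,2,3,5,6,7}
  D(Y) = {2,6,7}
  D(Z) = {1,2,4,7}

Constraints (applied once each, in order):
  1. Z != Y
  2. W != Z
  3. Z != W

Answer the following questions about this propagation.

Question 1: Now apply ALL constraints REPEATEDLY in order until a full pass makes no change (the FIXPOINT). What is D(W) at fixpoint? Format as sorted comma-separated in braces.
Answer: {1,2,3,5,6,7}

Derivation:
pass 0 (initial): D(W)={1,2,3,5,6,7}
pass 1: no change
Fixpoint after 1 passes: D(W) = {1,2,3,5,6,7}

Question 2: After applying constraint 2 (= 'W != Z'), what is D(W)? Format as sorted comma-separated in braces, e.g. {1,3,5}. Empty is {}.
Answer: {1,2,3,5,6,7}

Derivation:
Constraint 1 (Z != Y) on D(Z)={1,2,4,7} D(Y)={2,6,7}: no change
Constraint 2 (W != Z) on D(W)={1,2,3,5,6,7} D(Z)={1,2,4,7}: no change
So after constraint 2: D(W) = {1,2,3,5,6,7}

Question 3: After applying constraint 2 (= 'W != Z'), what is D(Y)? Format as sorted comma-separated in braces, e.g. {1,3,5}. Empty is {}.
Answer: {2,6,7}

Derivation:
Constraint 1 (Z != Y) on D(Z)={1,2,4,7} D(Y)={2,6,7}: no change
Constraint 2 (W != Z) on D(W)={1,2,3,5,6,7} D(Z)={1,2,4,7}: no change
So after constraint 2: D(Y) = {2,6,7}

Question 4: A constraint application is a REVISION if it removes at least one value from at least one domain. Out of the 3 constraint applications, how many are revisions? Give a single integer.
Answer: 0

Derivation:
Constraint 1 (Z != Y) on D(Z)={1,2,4,7} D(Y)={2,6,7}: no change => not a revision
Constraint 2 (W != Z) on D(W)={1,2,3,5,6,7} D(Z)={1,2,4,7}: no change => not a revision
Constraint 3 (Z != W) on D(Z)={1,2,4,7} D(W)={1,2,3,5,6,7}: no change => not a revision
Total revisions = 0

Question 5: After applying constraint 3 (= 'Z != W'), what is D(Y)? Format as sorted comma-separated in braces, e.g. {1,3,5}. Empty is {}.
Constraint 1 (Z != Y) on D(Z)={1,2,4,7} D(Y)={2,6,7}: no change
Constraint 2 (W != Z) on D(W)={1,2,3,5,6,7} D(Z)={1,2,4,7}: no change
Constraint 3 (Z != W) on D(Z)={1,2,4,7} D(W)={1,2,3,5,6,7}: no change
So after constraint 3: D(Y) = {2,6,7}

Answer: {2,6,7}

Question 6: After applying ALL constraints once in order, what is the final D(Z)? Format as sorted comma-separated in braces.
Constraint 1 (Z != Y) on D(Z)={1,2,4,7} D(Y)={2,6,7}: no change
Constraint 2 (W != Z) on D(W)={1,2,3,5,6,7} D(Z)={1,2,4,7}: no change
Constraint 3 (Z != W) on D(Z)={1,2,4,7} D(W)={1,2,3,5,6,7}: no change
So after all 3 constraints: D(Z) = {1,2,4,7}

Answer: {1,2,4,7}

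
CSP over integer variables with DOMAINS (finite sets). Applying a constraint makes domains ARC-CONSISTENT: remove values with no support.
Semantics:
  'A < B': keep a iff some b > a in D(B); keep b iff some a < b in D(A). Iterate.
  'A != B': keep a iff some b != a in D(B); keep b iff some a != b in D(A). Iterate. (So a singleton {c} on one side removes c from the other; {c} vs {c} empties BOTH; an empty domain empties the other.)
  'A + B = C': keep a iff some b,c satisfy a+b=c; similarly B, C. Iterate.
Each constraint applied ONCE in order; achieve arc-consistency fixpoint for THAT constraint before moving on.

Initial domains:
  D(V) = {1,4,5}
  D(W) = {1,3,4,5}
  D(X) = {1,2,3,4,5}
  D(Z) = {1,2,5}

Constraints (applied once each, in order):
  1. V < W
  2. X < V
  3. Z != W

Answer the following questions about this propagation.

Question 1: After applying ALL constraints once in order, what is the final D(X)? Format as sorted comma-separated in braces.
Constraint 1 (V < W) on D(V)={1,4,5} D(W)={1,3,4,5}: V {1,4,5}->{1,4}; W {1,3,4,5}->{3,4,5}
Constraint 2 (X < V) on D(X)={1,2,3,4,5} D(V)={1,4}: X {1,2,3,4,5}->{1,2,3}; V {1,4}->{4}
Constraint 3 (Z != W) on D(Z)={1,2,5} D(W)={3,4,5}: no change
So after all 3 constraints: D(X) = {1,2,3}

Answer: {1,2,3}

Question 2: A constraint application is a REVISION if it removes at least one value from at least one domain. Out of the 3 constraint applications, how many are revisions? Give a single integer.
Answer: 2

Derivation:
Constraint 1 (V < W) on D(V)={1,4,5} D(W)={1,3,4,5}: V {1,4,5}->{1,4}; W {1,3,4,5}->{3,4,5} => REVISION
Constraint 2 (X < V) on D(X)={1,2,3,4,5} D(V)={1,4}: X {1,2,3,4,5}->{1,2,3}; V {1,4}->{4} => REVISION
Constraint 3 (Z != W) on D(Z)={1,2,5} D(W)={3,4,5}: no change => not a revision
Total revisions = 2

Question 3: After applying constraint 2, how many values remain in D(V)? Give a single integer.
Constraint 1 (V < W) on D(V)={1,4,5} D(W)={1,3,4,5}: V {1,4,5}->{1,4}; W {1,3,4,5}->{3,4,5}
Constraint 2 (X < V) on D(X)={1,2,3,4,5} D(V)={1,4}: X {1,2,3,4,5}->{1,2,3}; V {1,4}->{4}
So after constraint 2: D(V)={4}, size = 1

Answer: 1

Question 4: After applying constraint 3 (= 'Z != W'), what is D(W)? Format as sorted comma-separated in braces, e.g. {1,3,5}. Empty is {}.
Answer: {3,4,5}

Derivation:
Constraint 1 (V < W) on D(V)={1,4,5} D(W)={1,3,4,5}: V {1,4,5}->{1,4}; W {1,3,4,5}->{3,4,5}
Constraint 2 (X < V) on D(X)={1,2,3,4,5} D(V)={1,4}: X {1,2,3,4,5}->{1,2,3}; V {1,4}->{4}
Constraint 3 (Z != W) on D(Z)={1,2,5} D(W)={3,4,5}: no change
So after constraint 3: D(W) = {3,4,5}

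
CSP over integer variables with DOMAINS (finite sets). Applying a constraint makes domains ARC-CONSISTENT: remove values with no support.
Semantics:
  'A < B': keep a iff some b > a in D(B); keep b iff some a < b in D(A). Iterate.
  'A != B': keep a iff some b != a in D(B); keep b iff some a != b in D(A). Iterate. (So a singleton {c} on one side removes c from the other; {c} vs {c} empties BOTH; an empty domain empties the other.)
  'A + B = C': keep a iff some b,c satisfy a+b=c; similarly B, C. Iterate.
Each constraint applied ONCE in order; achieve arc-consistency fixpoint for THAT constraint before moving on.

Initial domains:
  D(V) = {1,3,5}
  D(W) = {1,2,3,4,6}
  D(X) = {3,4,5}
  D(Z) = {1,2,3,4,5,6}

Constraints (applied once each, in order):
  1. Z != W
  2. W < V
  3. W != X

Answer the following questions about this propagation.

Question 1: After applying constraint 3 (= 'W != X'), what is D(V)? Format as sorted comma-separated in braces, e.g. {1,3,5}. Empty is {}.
Answer: {3,5}

Derivation:
Constraint 1 (Z != W) on D(Z)={1,2,3,4,5,6} D(W)={1,2,3,4,6}: no change
Constraint 2 (W < V) on D(W)={1,2,3,4,6} D(V)={1,3,5}: W {1,2,3,4,6}->{1,2,3,4}; V {1,3,5}->{3,5}
Constraint 3 (W != X) on D(W)={1,2,3,4} D(X)={3,4,5}: no change
So after constraint 3: D(V) = {3,5}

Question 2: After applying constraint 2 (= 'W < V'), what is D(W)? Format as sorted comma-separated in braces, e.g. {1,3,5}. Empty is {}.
Answer: {1,2,3,4}

Derivation:
Constraint 1 (Z != W) on D(Z)={1,2,3,4,5,6} D(W)={1,2,3,4,6}: no change
Constraint 2 (W < V) on D(W)={1,2,3,4,6} D(V)={1,3,5}: W {1,2,3,4,6}->{1,2,3,4}; V {1,3,5}->{3,5}
So after constraint 2: D(W) = {1,2,3,4}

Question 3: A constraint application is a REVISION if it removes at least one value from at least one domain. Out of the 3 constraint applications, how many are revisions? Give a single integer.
Constraint 1 (Z != W) on D(Z)={1,2,3,4,5,6} D(W)={1,2,3,4,6}: no change => not a revision
Constraint 2 (W < V) on D(W)={1,2,3,4,6} D(V)={1,3,5}: W {1,2,3,4,6}->{1,2,3,4}; V {1,3,5}->{3,5} => REVISION
Constraint 3 (W != X) on D(W)={1,2,3,4} D(X)={3,4,5}: no change => not a revision
Total revisions = 1

Answer: 1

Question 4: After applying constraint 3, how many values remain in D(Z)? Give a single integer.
Constraint 1 (Z != W) on D(Z)={1,2,3,4,5,6} D(W)={1,2,3,4,6}: no change
Constraint 2 (W < V) on D(W)={1,2,3,4,6} D(V)={1,3,5}: W {1,2,3,4,6}->{1,2,3,4}; V {1,3,5}->{3,5}
Constraint 3 (W != X) on D(W)={1,2,3,4} D(X)={3,4,5}: no change
So after constraint 3: D(Z)={1,2,3,4,5,6}, size = 6

Answer: 6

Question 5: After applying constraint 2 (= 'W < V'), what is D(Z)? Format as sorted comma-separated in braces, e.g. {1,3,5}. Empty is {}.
Constraint 1 (Z != W) on D(Z)={1,2,3,4,5,6} D(W)={1,2,3,4,6}: no change
Constraint 2 (W < V) on D(W)={1,2,3,4,6} D(V)={1,3,5}: W {1,2,3,4,6}->{1,2,3,4}; V {1,3,5}->{3,5}
So after constraint 2: D(Z) = {1,2,3,4,5,6}

Answer: {1,2,3,4,5,6}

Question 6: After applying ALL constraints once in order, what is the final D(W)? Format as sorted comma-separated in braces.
Answer: {1,2,3,4}

Derivation:
Constraint 1 (Z != W) on D(Z)={1,2,3,4,5,6} D(W)={1,2,3,4,6}: no change
Constraint 2 (W < V) on D(W)={1,2,3,4,6} D(V)={1,3,5}: W {1,2,3,4,6}->{1,2,3,4}; V {1,3,5}->{3,5}
Constraint 3 (W != X) on D(W)={1,2,3,4} D(X)={3,4,5}: no change
So after all 3 constraints: D(W) = {1,2,3,4}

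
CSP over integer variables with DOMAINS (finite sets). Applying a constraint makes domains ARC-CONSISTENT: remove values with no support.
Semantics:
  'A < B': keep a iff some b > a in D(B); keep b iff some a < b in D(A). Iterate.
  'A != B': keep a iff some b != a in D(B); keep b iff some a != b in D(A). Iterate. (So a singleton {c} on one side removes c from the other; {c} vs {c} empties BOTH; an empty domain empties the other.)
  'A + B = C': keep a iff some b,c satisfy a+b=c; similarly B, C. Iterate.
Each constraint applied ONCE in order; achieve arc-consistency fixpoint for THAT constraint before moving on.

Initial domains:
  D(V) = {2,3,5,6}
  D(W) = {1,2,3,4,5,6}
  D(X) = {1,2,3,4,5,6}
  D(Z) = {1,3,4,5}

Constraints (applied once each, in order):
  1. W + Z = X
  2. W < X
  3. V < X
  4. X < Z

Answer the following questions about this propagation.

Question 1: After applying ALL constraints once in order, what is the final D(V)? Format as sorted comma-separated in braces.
Answer: {2,3,5}

Derivation:
Constraint 1 (W + Z = X) on D(W)={1,2,3,4,5,6} D(Z)={1,3,4,5} D(X)={1,2,3,4,5,6}: W {1,2,3,4,5,6}->{1,2,3,4,5}; X {1,2,3,4,5,6}->{2,3,4,5,6}
Constraint 2 (W < X) on D(W)={1,2,3,4,5} D(X)={2,3,4,5,6}: no change
Constraint 3 (V < X) on D(V)={2,3,5,6} D(X)={2,3,4,5,6}: V {2,3,5,6}->{2,3,5}; X {2,3,4,5,6}->{3,4,5,6}
Constraint 4 (X < Z) on D(X)={3,4,5,6} D(Z)={1,3,4,5}: X {3,4,5,6}->{3,4}; Z {1,3,4,5}->{4,5}
So after all 4 constraints: D(V) = {2,3,5}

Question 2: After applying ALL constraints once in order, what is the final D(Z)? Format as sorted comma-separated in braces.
Answer: {4,5}

Derivation:
Constraint 1 (W + Z = X) on D(W)={1,2,3,4,5,6} D(Z)={1,3,4,5} D(X)={1,2,3,4,5,6}: W {1,2,3,4,5,6}->{1,2,3,4,5}; X {1,2,3,4,5,6}->{2,3,4,5,6}
Constraint 2 (W < X) on D(W)={1,2,3,4,5} D(X)={2,3,4,5,6}: no change
Constraint 3 (V < X) on D(V)={2,3,5,6} D(X)={2,3,4,5,6}: V {2,3,5,6}->{2,3,5}; X {2,3,4,5,6}->{3,4,5,6}
Constraint 4 (X < Z) on D(X)={3,4,5,6} D(Z)={1,3,4,5}: X {3,4,5,6}->{3,4}; Z {1,3,4,5}->{4,5}
So after all 4 constraints: D(Z) = {4,5}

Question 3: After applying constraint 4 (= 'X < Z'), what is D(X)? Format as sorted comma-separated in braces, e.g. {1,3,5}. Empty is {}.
Constraint 1 (W + Z = X) on D(W)={1,2,3,4,5,6} D(Z)={1,3,4,5} D(X)={1,2,3,4,5,6}: W {1,2,3,4,5,6}->{1,2,3,4,5}; X {1,2,3,4,5,6}->{2,3,4,5,6}
Constraint 2 (W < X) on D(W)={1,2,3,4,5} D(X)={2,3,4,5,6}: no change
Constraint 3 (V < X) on D(V)={2,3,5,6} D(X)={2,3,4,5,6}: V {2,3,5,6}->{2,3,5}; X {2,3,4,5,6}->{3,4,5,6}
Constraint 4 (X < Z) on D(X)={3,4,5,6} D(Z)={1,3,4,5}: X {3,4,5,6}->{3,4}; Z {1,3,4,5}->{4,5}
So after constraint 4: D(X) = {3,4}

Answer: {3,4}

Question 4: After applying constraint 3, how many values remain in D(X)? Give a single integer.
Constraint 1 (W + Z = X) on D(W)={1,2,3,4,5,6} D(Z)={1,3,4,5} D(X)={1,2,3,4,5,6}: W {1,2,3,4,5,6}->{1,2,3,4,5}; X {1,2,3,4,5,6}->{2,3,4,5,6}
Constraint 2 (W < X) on D(W)={1,2,3,4,5} D(X)={2,3,4,5,6}: no change
Constraint 3 (V < X) on D(V)={2,3,5,6} D(X)={2,3,4,5,6}: V {2,3,5,6}->{2,3,5}; X {2,3,4,5,6}->{3,4,5,6}
So after constraint 3: D(X)={3,4,5,6}, size = 4

Answer: 4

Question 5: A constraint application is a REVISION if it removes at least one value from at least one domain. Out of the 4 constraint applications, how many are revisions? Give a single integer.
Answer: 3

Derivation:
Constraint 1 (W + Z = X) on D(W)={1,2,3,4,5,6} D(Z)={1,3,4,5} D(X)={1,2,3,4,5,6}: W {1,2,3,4,5,6}->{1,2,3,4,5}; X {1,2,3,4,5,6}->{2,3,4,5,6} => REVISION
Constraint 2 (W < X) on D(W)={1,2,3,4,5} D(X)={2,3,4,5,6}: no change => not a revision
Constraint 3 (V < X) on D(V)={2,3,5,6} D(X)={2,3,4,5,6}: V {2,3,5,6}->{2,3,5}; X {2,3,4,5,6}->{3,4,5,6} => REVISION
Constraint 4 (X < Z) on D(X)={3,4,5,6} D(Z)={1,3,4,5}: X {3,4,5,6}->{3,4}; Z {1,3,4,5}->{4,5} => REVISION
Total revisions = 3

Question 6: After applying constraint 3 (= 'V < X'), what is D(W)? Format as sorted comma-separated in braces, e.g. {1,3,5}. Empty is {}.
Constraint 1 (W + Z = X) on D(W)={1,2,3,4,5,6} D(Z)={1,3,4,5} D(X)={1,2,3,4,5,6}: W {1,2,3,4,5,6}->{1,2,3,4,5}; X {1,2,3,4,5,6}->{2,3,4,5,6}
Constraint 2 (W < X) on D(W)={1,2,3,4,5} D(X)={2,3,4,5,6}: no change
Constraint 3 (V < X) on D(V)={2,3,5,6} D(X)={2,3,4,5,6}: V {2,3,5,6}->{2,3,5}; X {2,3,4,5,6}->{3,4,5,6}
So after constraint 3: D(W) = {1,2,3,4,5}

Answer: {1,2,3,4,5}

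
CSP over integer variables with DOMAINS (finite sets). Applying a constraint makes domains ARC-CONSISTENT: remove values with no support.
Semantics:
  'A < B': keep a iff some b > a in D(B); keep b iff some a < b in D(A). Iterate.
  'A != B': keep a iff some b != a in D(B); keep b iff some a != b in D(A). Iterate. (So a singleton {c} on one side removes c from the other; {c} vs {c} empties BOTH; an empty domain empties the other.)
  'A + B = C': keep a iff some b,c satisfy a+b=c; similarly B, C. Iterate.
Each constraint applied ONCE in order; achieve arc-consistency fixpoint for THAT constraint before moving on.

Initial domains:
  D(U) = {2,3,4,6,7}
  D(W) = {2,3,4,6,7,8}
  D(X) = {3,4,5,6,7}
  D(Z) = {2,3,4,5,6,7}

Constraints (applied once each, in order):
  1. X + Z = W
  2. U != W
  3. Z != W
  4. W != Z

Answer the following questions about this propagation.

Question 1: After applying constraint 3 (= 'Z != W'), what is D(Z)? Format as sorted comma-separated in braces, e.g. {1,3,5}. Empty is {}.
Constraint 1 (X + Z = W) on D(X)={3,4,5,6,7} D(Z)={2,3,4,5,6,7} D(W)={2,3,4,6,7,8}: X {3,4,5,6,7}->{3,4,5,6}; Z {2,3,4,5,6,7}->{2,3,4,5}; W {2,3,4,6,7,8}->{6,7,8}
Constraint 2 (U != W) on D(U)={2,3,4,6,7} D(W)={6,7,8}: no change
Constraint 3 (Z != W) on D(Z)={2,3,4,5} D(W)={6,7,8}: no change
So after constraint 3: D(Z) = {2,3,4,5}

Answer: {2,3,4,5}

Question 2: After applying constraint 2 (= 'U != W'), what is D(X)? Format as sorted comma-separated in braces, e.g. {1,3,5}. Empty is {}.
Constraint 1 (X + Z = W) on D(X)={3,4,5,6,7} D(Z)={2,3,4,5,6,7} D(W)={2,3,4,6,7,8}: X {3,4,5,6,7}->{3,4,5,6}; Z {2,3,4,5,6,7}->{2,3,4,5}; W {2,3,4,6,7,8}->{6,7,8}
Constraint 2 (U != W) on D(U)={2,3,4,6,7} D(W)={6,7,8}: no change
So after constraint 2: D(X) = {3,4,5,6}

Answer: {3,4,5,6}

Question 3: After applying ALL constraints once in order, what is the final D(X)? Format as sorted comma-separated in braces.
Constraint 1 (X + Z = W) on D(X)={3,4,5,6,7} D(Z)={2,3,4,5,6,7} D(W)={2,3,4,6,7,8}: X {3,4,5,6,7}->{3,4,5,6}; Z {2,3,4,5,6,7}->{2,3,4,5}; W {2,3,4,6,7,8}->{6,7,8}
Constraint 2 (U != W) on D(U)={2,3,4,6,7} D(W)={6,7,8}: no change
Constraint 3 (Z != W) on D(Z)={2,3,4,5} D(W)={6,7,8}: no change
Constraint 4 (W != Z) on D(W)={6,7,8} D(Z)={2,3,4,5}: no change
So after all 4 constraints: D(X) = {3,4,5,6}

Answer: {3,4,5,6}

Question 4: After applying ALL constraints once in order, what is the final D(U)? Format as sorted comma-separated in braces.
Constraint 1 (X + Z = W) on D(X)={3,4,5,6,7} D(Z)={2,3,4,5,6,7} D(W)={2,3,4,6,7,8}: X {3,4,5,6,7}->{3,4,5,6}; Z {2,3,4,5,6,7}->{2,3,4,5}; W {2,3,4,6,7,8}->{6,7,8}
Constraint 2 (U != W) on D(U)={2,3,4,6,7} D(W)={6,7,8}: no change
Constraint 3 (Z != W) on D(Z)={2,3,4,5} D(W)={6,7,8}: no change
Constraint 4 (W != Z) on D(W)={6,7,8} D(Z)={2,3,4,5}: no change
So after all 4 constraints: D(U) = {2,3,4,6,7}

Answer: {2,3,4,6,7}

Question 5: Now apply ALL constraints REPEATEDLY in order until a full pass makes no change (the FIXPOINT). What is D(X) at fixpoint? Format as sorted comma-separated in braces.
Answer: {3,4,5,6}

Derivation:
pass 0 (initial): D(X)={3,4,5,6,7}
pass 1: W {2,3,4,6,7,8}->{6,7,8}; X {3,4,5,6,7}->{3,4,5,6}; Z {2,3,4,5,6,7}->{2,3,4,5}
pass 2: no change
Fixpoint after 2 passes: D(X) = {3,4,5,6}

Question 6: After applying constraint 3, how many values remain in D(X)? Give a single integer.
Answer: 4

Derivation:
Constraint 1 (X + Z = W) on D(X)={3,4,5,6,7} D(Z)={2,3,4,5,6,7} D(W)={2,3,4,6,7,8}: X {3,4,5,6,7}->{3,4,5,6}; Z {2,3,4,5,6,7}->{2,3,4,5}; W {2,3,4,6,7,8}->{6,7,8}
Constraint 2 (U != W) on D(U)={2,3,4,6,7} D(W)={6,7,8}: no change
Constraint 3 (Z != W) on D(Z)={2,3,4,5} D(W)={6,7,8}: no change
So after constraint 3: D(X)={3,4,5,6}, size = 4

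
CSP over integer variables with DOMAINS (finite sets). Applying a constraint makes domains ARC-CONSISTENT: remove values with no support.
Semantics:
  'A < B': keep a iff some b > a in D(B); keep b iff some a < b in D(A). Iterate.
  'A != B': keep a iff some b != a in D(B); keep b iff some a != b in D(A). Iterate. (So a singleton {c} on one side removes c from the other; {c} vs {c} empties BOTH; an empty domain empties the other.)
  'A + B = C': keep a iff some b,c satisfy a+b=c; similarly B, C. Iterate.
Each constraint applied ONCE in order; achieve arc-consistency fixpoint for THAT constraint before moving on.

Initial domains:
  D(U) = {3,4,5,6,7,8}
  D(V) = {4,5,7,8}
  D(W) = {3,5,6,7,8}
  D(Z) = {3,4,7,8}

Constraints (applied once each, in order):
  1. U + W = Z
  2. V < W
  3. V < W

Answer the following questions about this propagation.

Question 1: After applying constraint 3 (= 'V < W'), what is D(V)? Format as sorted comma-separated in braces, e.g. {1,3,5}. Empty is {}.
Answer: {4}

Derivation:
Constraint 1 (U + W = Z) on D(U)={3,4,5,6,7,8} D(W)={3,5,6,7,8} D(Z)={3,4,7,8}: U {3,4,5,6,7,8}->{3,4,5}; W {3,5,6,7,8}->{3,5}; Z {3,4,7,8}->{7,8}
Constraint 2 (V < W) on D(V)={4,5,7,8} D(W)={3,5}: V {4,5,7,8}->{4}; W {3,5}->{5}
Constraint 3 (V < W) on D(V)={4} D(W)={5}: no change
So after constraint 3: D(V) = {4}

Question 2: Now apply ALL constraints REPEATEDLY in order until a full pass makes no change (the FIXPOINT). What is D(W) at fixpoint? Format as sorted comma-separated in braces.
pass 0 (initial): D(W)={3,5,6,7,8}
pass 1: U {3,4,5,6,7,8}->{3,4,5}; V {4,5,7,8}->{4}; W {3,5,6,7,8}->{5}; Z {3,4,7,8}->{7,8}
pass 2: U {3,4,5}->{3}; Z {7,8}->{8}
pass 3: no change
Fixpoint after 3 passes: D(W) = {5}

Answer: {5}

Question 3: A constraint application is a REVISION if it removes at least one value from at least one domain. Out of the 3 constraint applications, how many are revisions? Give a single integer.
Answer: 2

Derivation:
Constraint 1 (U + W = Z) on D(U)={3,4,5,6,7,8} D(W)={3,5,6,7,8} D(Z)={3,4,7,8}: U {3,4,5,6,7,8}->{3,4,5}; W {3,5,6,7,8}->{3,5}; Z {3,4,7,8}->{7,8} => REVISION
Constraint 2 (V < W) on D(V)={4,5,7,8} D(W)={3,5}: V {4,5,7,8}->{4}; W {3,5}->{5} => REVISION
Constraint 3 (V < W) on D(V)={4} D(W)={5}: no change => not a revision
Total revisions = 2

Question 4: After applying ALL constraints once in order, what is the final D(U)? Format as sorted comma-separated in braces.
Constraint 1 (U + W = Z) on D(U)={3,4,5,6,7,8} D(W)={3,5,6,7,8} D(Z)={3,4,7,8}: U {3,4,5,6,7,8}->{3,4,5}; W {3,5,6,7,8}->{3,5}; Z {3,4,7,8}->{7,8}
Constraint 2 (V < W) on D(V)={4,5,7,8} D(W)={3,5}: V {4,5,7,8}->{4}; W {3,5}->{5}
Constraint 3 (V < W) on D(V)={4} D(W)={5}: no change
So after all 3 constraints: D(U) = {3,4,5}

Answer: {3,4,5}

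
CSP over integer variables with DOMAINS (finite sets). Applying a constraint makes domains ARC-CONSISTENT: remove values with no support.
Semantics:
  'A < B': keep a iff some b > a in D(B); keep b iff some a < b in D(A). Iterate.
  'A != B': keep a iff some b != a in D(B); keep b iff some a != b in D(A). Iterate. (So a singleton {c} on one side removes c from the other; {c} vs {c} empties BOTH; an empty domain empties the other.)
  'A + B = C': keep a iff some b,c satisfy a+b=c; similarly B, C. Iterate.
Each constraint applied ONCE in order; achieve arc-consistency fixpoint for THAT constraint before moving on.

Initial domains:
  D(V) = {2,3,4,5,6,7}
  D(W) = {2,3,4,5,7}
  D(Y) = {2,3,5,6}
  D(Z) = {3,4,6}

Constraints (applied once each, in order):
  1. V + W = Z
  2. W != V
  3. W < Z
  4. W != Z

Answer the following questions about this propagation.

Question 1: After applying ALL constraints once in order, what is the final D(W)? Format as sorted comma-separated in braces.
Answer: {2,3,4}

Derivation:
Constraint 1 (V + W = Z) on D(V)={2,3,4,5,6,7} D(W)={2,3,4,5,7} D(Z)={3,4,6}: V {2,3,4,5,6,7}->{2,3,4}; W {2,3,4,5,7}->{2,3,4}; Z {3,4,6}->{4,6}
Constraint 2 (W != V) on D(W)={2,3,4} D(V)={2,3,4}: no change
Constraint 3 (W < Z) on D(W)={2,3,4} D(Z)={4,6}: no change
Constraint 4 (W != Z) on D(W)={2,3,4} D(Z)={4,6}: no change
So after all 4 constraints: D(W) = {2,3,4}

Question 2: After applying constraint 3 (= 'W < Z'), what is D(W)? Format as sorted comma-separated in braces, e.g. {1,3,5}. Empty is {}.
Constraint 1 (V + W = Z) on D(V)={2,3,4,5,6,7} D(W)={2,3,4,5,7} D(Z)={3,4,6}: V {2,3,4,5,6,7}->{2,3,4}; W {2,3,4,5,7}->{2,3,4}; Z {3,4,6}->{4,6}
Constraint 2 (W != V) on D(W)={2,3,4} D(V)={2,3,4}: no change
Constraint 3 (W < Z) on D(W)={2,3,4} D(Z)={4,6}: no change
So after constraint 3: D(W) = {2,3,4}

Answer: {2,3,4}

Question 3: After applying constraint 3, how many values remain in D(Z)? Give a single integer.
Constraint 1 (V + W = Z) on D(V)={2,3,4,5,6,7} D(W)={2,3,4,5,7} D(Z)={3,4,6}: V {2,3,4,5,6,7}->{2,3,4}; W {2,3,4,5,7}->{2,3,4}; Z {3,4,6}->{4,6}
Constraint 2 (W != V) on D(W)={2,3,4} D(V)={2,3,4}: no change
Constraint 3 (W < Z) on D(W)={2,3,4} D(Z)={4,6}: no change
So after constraint 3: D(Z)={4,6}, size = 2

Answer: 2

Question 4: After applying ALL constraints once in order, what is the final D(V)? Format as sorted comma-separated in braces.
Constraint 1 (V + W = Z) on D(V)={2,3,4,5,6,7} D(W)={2,3,4,5,7} D(Z)={3,4,6}: V {2,3,4,5,6,7}->{2,3,4}; W {2,3,4,5,7}->{2,3,4}; Z {3,4,6}->{4,6}
Constraint 2 (W != V) on D(W)={2,3,4} D(V)={2,3,4}: no change
Constraint 3 (W < Z) on D(W)={2,3,4} D(Z)={4,6}: no change
Constraint 4 (W != Z) on D(W)={2,3,4} D(Z)={4,6}: no change
So after all 4 constraints: D(V) = {2,3,4}

Answer: {2,3,4}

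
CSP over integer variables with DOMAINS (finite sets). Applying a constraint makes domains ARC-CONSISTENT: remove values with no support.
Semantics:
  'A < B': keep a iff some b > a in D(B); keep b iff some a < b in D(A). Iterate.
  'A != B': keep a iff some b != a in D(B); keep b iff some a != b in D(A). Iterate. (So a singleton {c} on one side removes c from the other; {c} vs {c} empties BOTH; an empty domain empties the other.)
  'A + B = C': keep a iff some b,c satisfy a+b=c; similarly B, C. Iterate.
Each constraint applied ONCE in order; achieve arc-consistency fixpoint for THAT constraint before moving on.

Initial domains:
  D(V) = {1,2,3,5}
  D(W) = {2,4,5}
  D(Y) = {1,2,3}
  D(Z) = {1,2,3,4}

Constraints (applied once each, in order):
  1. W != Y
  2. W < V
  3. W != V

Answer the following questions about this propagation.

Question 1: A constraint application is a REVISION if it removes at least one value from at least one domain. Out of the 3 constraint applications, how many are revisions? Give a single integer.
Answer: 1

Derivation:
Constraint 1 (W != Y) on D(W)={2,4,5} D(Y)={1,2,3}: no change => not a revision
Constraint 2 (W < V) on D(W)={2,4,5} D(V)={1,2,3,5}: W {2,4,5}->{2,4}; V {1,2,3,5}->{3,5} => REVISION
Constraint 3 (W != V) on D(W)={2,4} D(V)={3,5}: no change => not a revision
Total revisions = 1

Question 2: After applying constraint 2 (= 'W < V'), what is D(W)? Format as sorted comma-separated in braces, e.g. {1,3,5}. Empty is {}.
Constraint 1 (W != Y) on D(W)={2,4,5} D(Y)={1,2,3}: no change
Constraint 2 (W < V) on D(W)={2,4,5} D(V)={1,2,3,5}: W {2,4,5}->{2,4}; V {1,2,3,5}->{3,5}
So after constraint 2: D(W) = {2,4}

Answer: {2,4}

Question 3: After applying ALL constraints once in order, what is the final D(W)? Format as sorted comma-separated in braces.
Constraint 1 (W != Y) on D(W)={2,4,5} D(Y)={1,2,3}: no change
Constraint 2 (W < V) on D(W)={2,4,5} D(V)={1,2,3,5}: W {2,4,5}->{2,4}; V {1,2,3,5}->{3,5}
Constraint 3 (W != V) on D(W)={2,4} D(V)={3,5}: no change
So after all 3 constraints: D(W) = {2,4}

Answer: {2,4}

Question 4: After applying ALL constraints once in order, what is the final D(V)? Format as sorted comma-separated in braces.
Answer: {3,5}

Derivation:
Constraint 1 (W != Y) on D(W)={2,4,5} D(Y)={1,2,3}: no change
Constraint 2 (W < V) on D(W)={2,4,5} D(V)={1,2,3,5}: W {2,4,5}->{2,4}; V {1,2,3,5}->{3,5}
Constraint 3 (W != V) on D(W)={2,4} D(V)={3,5}: no change
So after all 3 constraints: D(V) = {3,5}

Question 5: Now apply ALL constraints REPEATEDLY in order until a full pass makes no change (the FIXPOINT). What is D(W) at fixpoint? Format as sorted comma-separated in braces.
Answer: {2,4}

Derivation:
pass 0 (initial): D(W)={2,4,5}
pass 1: V {1,2,3,5}->{3,5}; W {2,4,5}->{2,4}
pass 2: no change
Fixpoint after 2 passes: D(W) = {2,4}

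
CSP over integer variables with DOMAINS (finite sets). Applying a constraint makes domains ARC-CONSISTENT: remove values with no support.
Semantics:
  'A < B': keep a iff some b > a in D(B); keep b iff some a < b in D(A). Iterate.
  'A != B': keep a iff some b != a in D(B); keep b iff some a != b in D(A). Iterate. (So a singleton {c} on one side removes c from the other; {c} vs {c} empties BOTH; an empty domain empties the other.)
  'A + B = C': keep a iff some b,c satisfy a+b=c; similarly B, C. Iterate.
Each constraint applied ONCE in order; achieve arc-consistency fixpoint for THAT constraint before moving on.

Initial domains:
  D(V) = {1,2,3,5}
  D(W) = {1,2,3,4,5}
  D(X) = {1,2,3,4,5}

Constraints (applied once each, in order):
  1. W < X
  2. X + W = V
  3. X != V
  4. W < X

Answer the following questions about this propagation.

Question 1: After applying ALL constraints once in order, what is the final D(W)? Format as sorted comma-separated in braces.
Constraint 1 (W < X) on D(W)={1,2,3,4,5} D(X)={1,2,3,4,5}: W {1,2,3,4,5}->{1,2,3,4}; X {1,2,3,4,5}->{2,3,4,5}
Constraint 2 (X + W = V) on D(X)={2,3,4,5} D(W)={1,2,3,4} D(V)={1,2,3,5}: X {2,3,4,5}->{2,3,4}; W {1,2,3,4}->{1,2,3}; V {1,2,3,5}->{3,5}
Constraint 3 (X != V) on D(X)={2,3,4} D(V)={3,5}: no change
Constraint 4 (W < X) on D(W)={1,2,3} D(X)={2,3,4}: no change
So after all 4 constraints: D(W) = {1,2,3}

Answer: {1,2,3}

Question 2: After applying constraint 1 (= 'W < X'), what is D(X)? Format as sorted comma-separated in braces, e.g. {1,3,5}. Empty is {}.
Constraint 1 (W < X) on D(W)={1,2,3,4,5} D(X)={1,2,3,4,5}: W {1,2,3,4,5}->{1,2,3,4}; X {1,2,3,4,5}->{2,3,4,5}
So after constraint 1: D(X) = {2,3,4,5}

Answer: {2,3,4,5}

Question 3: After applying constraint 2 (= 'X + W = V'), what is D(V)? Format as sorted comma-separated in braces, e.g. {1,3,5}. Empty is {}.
Answer: {3,5}

Derivation:
Constraint 1 (W < X) on D(W)={1,2,3,4,5} D(X)={1,2,3,4,5}: W {1,2,3,4,5}->{1,2,3,4}; X {1,2,3,4,5}->{2,3,4,5}
Constraint 2 (X + W = V) on D(X)={2,3,4,5} D(W)={1,2,3,4} D(V)={1,2,3,5}: X {2,3,4,5}->{2,3,4}; W {1,2,3,4}->{1,2,3}; V {1,2,3,5}->{3,5}
So after constraint 2: D(V) = {3,5}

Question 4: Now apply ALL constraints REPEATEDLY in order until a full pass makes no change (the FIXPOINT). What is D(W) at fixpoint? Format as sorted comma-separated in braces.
Answer: {1,2,3}

Derivation:
pass 0 (initial): D(W)={1,2,3,4,5}
pass 1: V {1,2,3,5}->{3,5}; W {1,2,3,4,5}->{1,2,3}; X {1,2,3,4,5}->{2,3,4}
pass 2: no change
Fixpoint after 2 passes: D(W) = {1,2,3}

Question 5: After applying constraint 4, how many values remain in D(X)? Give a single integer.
Answer: 3

Derivation:
Constraint 1 (W < X) on D(W)={1,2,3,4,5} D(X)={1,2,3,4,5}: W {1,2,3,4,5}->{1,2,3,4}; X {1,2,3,4,5}->{2,3,4,5}
Constraint 2 (X + W = V) on D(X)={2,3,4,5} D(W)={1,2,3,4} D(V)={1,2,3,5}: X {2,3,4,5}->{2,3,4}; W {1,2,3,4}->{1,2,3}; V {1,2,3,5}->{3,5}
Constraint 3 (X != V) on D(X)={2,3,4} D(V)={3,5}: no change
Constraint 4 (W < X) on D(W)={1,2,3} D(X)={2,3,4}: no change
So after constraint 4: D(X)={2,3,4}, size = 3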